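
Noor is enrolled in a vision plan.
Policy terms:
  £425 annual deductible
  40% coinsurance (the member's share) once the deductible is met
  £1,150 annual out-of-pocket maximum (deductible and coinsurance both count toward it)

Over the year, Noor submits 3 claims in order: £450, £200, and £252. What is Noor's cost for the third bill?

Claim 1 — £450: £425 finishes the deductible; £25 goes to coinsurance; member's 40% is £10. Member owes £435 (running OOP £435).
Claim 2 — £200: deductible already satisfied, so member's share is 40% × £200 = £80. Cost to member: £80. OOP to date £515.
Claim 3 — £252: 40% coinsurance on £252 = £100.80. Cost to member: £100.80. OOP to date £615.80.

£100.80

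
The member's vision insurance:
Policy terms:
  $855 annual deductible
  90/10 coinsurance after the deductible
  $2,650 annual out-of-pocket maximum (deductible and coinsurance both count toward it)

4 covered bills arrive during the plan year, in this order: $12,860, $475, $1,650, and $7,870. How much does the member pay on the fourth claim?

$382

Claim 1 ($12,860): $855 finishes the deductible; $12,005 goes to coinsurance; 10% of $12,005 = $1,200.50. Member owes $2,055.50 (running OOP $2,055.50).
Claim 2 ($475): deductible met; 10% of $475 = $47.50. Member owes $47.50 (running OOP $2,103).
Claim 3 ($1,650): deductible already satisfied, so member's share is 10% × $1,650 = $165. Cost to member: $165. OOP to date $2,268.
Claim 4 ($7,870): deductible already satisfied, so member's share is 10% × $7,870 = $787. That would push OOP to $3,055, over the $2,650 cap, so member pays $2,650 − $2,268 = $382.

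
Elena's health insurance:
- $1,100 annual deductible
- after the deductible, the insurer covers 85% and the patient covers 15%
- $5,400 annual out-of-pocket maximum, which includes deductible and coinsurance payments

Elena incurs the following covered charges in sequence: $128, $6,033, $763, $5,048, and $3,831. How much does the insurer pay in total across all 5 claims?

$12,497.55

Bill 1, $128: entire amount goes to the deductible. Cost to patient: $128. OOP to date $128. Insurer: $128 − $128 = $0.
Bill 2, $6,033: $972 finishes the deductible; $5,061 goes to coinsurance; patient's 15% is $759.15. Cost to patient: $1,731.15. OOP to date $1,859.15. Insurer: $6,033 − $1,731.15 = $4,301.85.
Bill 3, $763: 15% coinsurance on $763 = $114.45. Patient owes $114.45 (running OOP $1,973.60). Insurer: $763 − $114.45 = $648.55.
Bill 4, $5,048: deductible already satisfied, so patient's share is 15% × $5,048 = $757.20. Patient owes $757.20 (running OOP $2,730.80). Insurer: $5,048 − $757.20 = $4,290.80.
Bill 5, $3,831: deductible already satisfied, so patient's share is 15% × $3,831 = $574.65. Cost to patient: $574.65. OOP to date $3,305.45. Plan pays $3,831 − $574.65 = $3,256.35.
Insurer total: $0 + $4,301.85 + $648.55 + $4,290.80 + $3,256.35 = $12,497.55.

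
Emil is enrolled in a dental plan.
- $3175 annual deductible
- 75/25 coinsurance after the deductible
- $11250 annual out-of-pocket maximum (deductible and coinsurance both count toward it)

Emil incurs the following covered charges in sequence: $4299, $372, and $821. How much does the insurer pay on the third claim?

$615.75

Bill 1, $4299: $3175 finishes the deductible; $1124 goes to coinsurance; 25% of $1124 = $281. Cost to patient: $3456. OOP to date $3456. Insurer: $4299 − $3456 = $843.
Bill 2, $372: 25% coinsurance on $372 = $93. Patient owes $93 (running OOP $3549). Insurer: $372 − $93 = $279.
Bill 3, $821: 25% coinsurance on $821 = $205.25. Cost to patient: $205.25. OOP to date $3754.25. Plan pays $821 − $205.25 = $615.75.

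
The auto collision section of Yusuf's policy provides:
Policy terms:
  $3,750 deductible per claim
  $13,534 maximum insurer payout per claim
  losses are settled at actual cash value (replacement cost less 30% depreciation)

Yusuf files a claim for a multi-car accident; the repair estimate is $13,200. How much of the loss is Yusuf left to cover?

At 30% depreciation, ACV = $13,200 − $3,960 = $9,240.
Less the $3,750 deductible: $9,240 − $3,750 = $5,490.
$5,490 ≤ $13,534, so the limit doesn't bind; insurer pays $5,490.
The driver bears the rest of the original loss: $13,200 − $5,490 = $7,710.

$7,710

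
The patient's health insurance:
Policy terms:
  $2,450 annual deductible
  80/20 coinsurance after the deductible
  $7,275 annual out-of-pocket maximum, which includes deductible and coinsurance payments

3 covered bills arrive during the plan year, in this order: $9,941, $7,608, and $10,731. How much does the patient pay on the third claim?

Claim 1 — $9,941: deductible takes $2,450, $7,491 remains; patient's 20% is $1,498.20. Cost to patient: $3,948.20. OOP to date $3,948.20.
Claim 2 — $7,608: deductible already satisfied, so patient's share is 20% × $7,608 = $1,521.60. Cost to patient: $1,521.60. OOP to date $5,469.80.
Claim 3 — $10,731: deductible already satisfied, so patient's share is 20% × $10,731 = $2,146.20. OOP would hit $7,616 > $7,275, so the cap limits the patient to $7,275 − $5,469.80 = $1,805.20.

$1,805.20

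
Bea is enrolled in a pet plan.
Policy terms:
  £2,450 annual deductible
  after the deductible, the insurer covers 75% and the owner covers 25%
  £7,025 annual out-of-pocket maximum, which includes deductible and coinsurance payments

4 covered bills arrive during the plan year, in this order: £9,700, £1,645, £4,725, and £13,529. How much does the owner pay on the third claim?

Bill 1, £9,700: £2,450 to deductible, leaving £7,250; 25% of £7,250 = £1,812.50. Cost to owner: £4,262.50. OOP to date £4,262.50.
Bill 2, £1,645: deductible met; 25% of £1,645 = £411.25. Owner pays £411.25; OOP now £4,673.75.
Bill 3, £4,725: deductible met; 25% of £4,725 = £1,181.25. Cost to owner: £1,181.25. OOP to date £5,855.

£1,181.25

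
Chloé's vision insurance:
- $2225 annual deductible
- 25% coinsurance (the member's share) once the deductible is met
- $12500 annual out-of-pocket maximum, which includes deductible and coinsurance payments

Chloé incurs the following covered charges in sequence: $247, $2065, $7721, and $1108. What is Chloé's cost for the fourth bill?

$277

Claim 1 ($247): entire amount goes to the deductible. Member pays $247; OOP now $247.
Claim 2 ($2065): $1978 finishes the deductible; $87 goes to coinsurance; 25% of $87 = $21.75. Member owes $1999.75 (running OOP $2246.75).
Claim 3 ($7721): deductible met; 25% of $7721 = $1930.25. Member pays $1930.25; OOP now $4177.
Claim 4 ($1108): deductible met; 25% of $1108 = $277. Member owes $277 (running OOP $4454).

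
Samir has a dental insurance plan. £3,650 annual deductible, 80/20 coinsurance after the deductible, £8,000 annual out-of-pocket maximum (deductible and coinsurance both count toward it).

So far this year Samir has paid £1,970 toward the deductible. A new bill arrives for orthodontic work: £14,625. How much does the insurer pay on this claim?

Deductible still to meet: £3,650 − £1,970 = £1,680.
After the £1,680 deductible portion, £14,625 − £1,680 = £12,945 is subject to coinsurance.
Patient's 20% share of £12,945 is £2,589.
Patient responsibility before any cap: £1,680 + £2,589 = £4,269.
Cumulative spending £1,970 + £4,269 = £6,239 stays under the £8,000 maximum.
The insurer covers the remainder: £14,625 − £4,269 = £10,356.

£10,356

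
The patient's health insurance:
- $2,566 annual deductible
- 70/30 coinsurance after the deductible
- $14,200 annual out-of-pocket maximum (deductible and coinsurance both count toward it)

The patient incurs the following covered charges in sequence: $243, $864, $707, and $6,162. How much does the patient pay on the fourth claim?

$2,375

Claim 1 — $243: all of it applies to the deductible. Patient pays $243; OOP now $243.
Claim 2 — $864: entire amount goes to the deductible. Patient pays $864; OOP now $1,107.
Claim 3 — $707: entire amount goes to the deductible. Patient pays $707; OOP now $1,814.
Claim 4 — $6,162: $752 to deductible, leaving $5,410; patient's 30% is $1,623. Patient owes $2,375 (running OOP $4,189).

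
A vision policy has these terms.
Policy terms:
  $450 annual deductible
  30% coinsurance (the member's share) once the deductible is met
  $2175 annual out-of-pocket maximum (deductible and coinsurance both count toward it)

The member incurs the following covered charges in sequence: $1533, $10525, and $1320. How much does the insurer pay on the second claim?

Claim 1 ($1533): $450 finishes the deductible; $1083 goes to coinsurance; 30% of $1083 = $324.90. Member owes $774.90 (running OOP $774.90). Plan pays $1533 − $774.90 = $758.10.
Claim 2 ($10525): 30% coinsurance on $10525 = $3157.50. Adding that to $774.90 gives $3932.40, past the $2175 cap; member pays only $2175 − $774.90 = $1400.10. Insurer: $10525 − $1400.10 = $9124.90.

$9124.90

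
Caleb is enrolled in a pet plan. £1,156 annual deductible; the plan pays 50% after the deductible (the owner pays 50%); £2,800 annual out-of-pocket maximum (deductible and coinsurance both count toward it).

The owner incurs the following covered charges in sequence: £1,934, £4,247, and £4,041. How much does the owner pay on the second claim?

Claim 1 — £1,934: deductible takes £1,156, £778 remains; 50% of £778 = £389. Cost to owner: £1,545. OOP to date £1,545.
Claim 2 — £4,247: deductible already satisfied, so owner's share is 50% × £4,247 = £2,123.50. OOP would hit £3,668.50 > £2,800, so the cap limits the owner to £2,800 − £1,545 = £1,255.

£1,255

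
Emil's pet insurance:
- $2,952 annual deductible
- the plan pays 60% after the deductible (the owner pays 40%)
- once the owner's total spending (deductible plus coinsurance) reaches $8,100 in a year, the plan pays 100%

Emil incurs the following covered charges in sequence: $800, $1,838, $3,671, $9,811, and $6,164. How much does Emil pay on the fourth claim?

Claim 1 — $800: fully absorbed by the deductible. Owner owes $800 (running OOP $800).
Claim 2 — $1,838: all of it applies to the deductible. Cost to owner: $1,838. OOP to date $2,638.
Claim 3 — $3,671: $314 finishes the deductible; $3,357 goes to coinsurance; coinsurance $3,357 × 40% = $1,342.80. Cost to owner: $1,656.80. OOP to date $4,294.80.
Claim 4 — $9,811: 40% coinsurance on $9,811 = $3,924.40. Adding that to $4,294.80 gives $8,219.20, past the $8,100 cap; owner pays only $8,100 − $4,294.80 = $3,805.20.

$3,805.20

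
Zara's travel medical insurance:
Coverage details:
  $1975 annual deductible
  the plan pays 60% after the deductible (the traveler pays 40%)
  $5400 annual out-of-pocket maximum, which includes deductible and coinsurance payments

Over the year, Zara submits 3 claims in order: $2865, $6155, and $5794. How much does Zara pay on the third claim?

$607

#1 ($2865): $1975 to deductible, leaving $890; coinsurance $890 × 40% = $356. Cost to traveler: $2331. OOP to date $2331.
#2 ($6155): deductible already satisfied, so traveler's share is 40% × $6155 = $2462. Traveler owes $2462 (running OOP $4793).
#3 ($5794): deductible met; 40% of $5794 = $2317.60. That would push OOP to $7110.60, over the $5400 cap, so traveler pays $5400 − $4793 = $607.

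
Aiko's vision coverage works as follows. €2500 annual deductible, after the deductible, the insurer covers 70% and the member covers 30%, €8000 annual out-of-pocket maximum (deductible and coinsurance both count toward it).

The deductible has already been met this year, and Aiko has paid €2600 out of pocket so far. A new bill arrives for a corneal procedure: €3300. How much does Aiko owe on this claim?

€990

With the deductible met, the entire €3300 is subject to coinsurance.
Coinsurance: €3300 × 30% = €990.
Cumulative spending €2600 + €990 = €3590 stays under the €8000 maximum.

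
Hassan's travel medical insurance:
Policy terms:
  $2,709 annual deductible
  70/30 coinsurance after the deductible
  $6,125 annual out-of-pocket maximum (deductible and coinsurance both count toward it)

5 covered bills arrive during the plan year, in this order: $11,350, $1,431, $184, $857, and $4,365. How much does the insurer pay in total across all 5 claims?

$12,062

#1 ($11,350): $2,709 to deductible, leaving $8,641; 30% of $8,641 = $2,592.30. Cost to traveler: $5,301.30. OOP to date $5,301.30. Insurer: $11,350 − $5,301.30 = $6,048.70.
#2 ($1,431): 30% coinsurance on $1,431 = $429.30. Traveler pays $429.30; OOP now $5,730.60. Insurer: $1,431 − $429.30 = $1,001.70.
#3 ($184): deductible met; 30% of $184 = $55.20. Traveler owes $55.20 (running OOP $5,785.80). Insurer: $184 − $55.20 = $128.80.
#4 ($857): deductible met; 30% of $857 = $257.10. Traveler owes $257.10 (running OOP $6,042.90). Plan pays $857 − $257.10 = $599.90.
#5 ($4,365): deductible already satisfied, so traveler's share is 30% × $4,365 = $1,309.50. That would push OOP to $7,352.40, over the $6,125 cap, so traveler pays $6,125 − $6,042.90 = $82.10. Plan pays $4,365 − $82.10 = $4,282.90.
Insurer total: $6,048.70 + $1,001.70 + $128.80 + $599.90 + $4,282.90 = $12,062.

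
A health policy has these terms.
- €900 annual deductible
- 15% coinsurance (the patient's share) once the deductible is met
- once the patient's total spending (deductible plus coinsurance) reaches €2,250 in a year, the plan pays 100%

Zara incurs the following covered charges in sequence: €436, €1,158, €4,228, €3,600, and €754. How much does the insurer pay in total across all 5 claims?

Claim 1 (€436): all of it applies to the deductible. Patient pays €436; OOP now €436. Plan pays €436 − €436 = €0.
Claim 2 (€1,158): €464 to deductible, leaving €694; 15% of €694 = €104.10. Patient pays €568.10; OOP now €1,004.10. Plan pays €1,158 − €568.10 = €589.90.
Claim 3 (€4,228): 15% coinsurance on €4,228 = €634.20. Patient pays €634.20; OOP now €1,638.30. Plan pays €4,228 − €634.20 = €3,593.80.
Claim 4 (€3,600): 15% coinsurance on €3,600 = €540. Cost to patient: €540. OOP to date €2,178.30. Plan pays €3,600 − €540 = €3,060.
Claim 5 (€754): deductible met; 15% of €754 = €113.10. OOP would hit €2,291.40 > €2,250, so the cap limits the patient to €2,250 − €2,178.30 = €71.70. Insurer: €754 − €71.70 = €682.30.
Insurer total: €0 + €589.90 + €3,593.80 + €3,060 + €682.30 = €7,926.

€7,926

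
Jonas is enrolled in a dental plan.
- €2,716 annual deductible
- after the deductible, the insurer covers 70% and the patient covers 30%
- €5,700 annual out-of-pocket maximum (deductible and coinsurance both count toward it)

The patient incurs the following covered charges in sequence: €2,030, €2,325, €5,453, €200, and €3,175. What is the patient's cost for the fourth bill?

€60

Claim 1 — €2,030: entire amount goes to the deductible. Patient owes €2,030 (running OOP €2,030).
Claim 2 — €2,325: €686 to deductible, leaving €1,639; 30% of €1,639 = €491.70. Patient pays €1,177.70; OOP now €3,207.70.
Claim 3 — €5,453: 30% coinsurance on €5,453 = €1,635.90. Cost to patient: €1,635.90. OOP to date €4,843.60.
Claim 4 — €200: deductible met; 30% of €200 = €60. Patient owes €60 (running OOP €4,903.60).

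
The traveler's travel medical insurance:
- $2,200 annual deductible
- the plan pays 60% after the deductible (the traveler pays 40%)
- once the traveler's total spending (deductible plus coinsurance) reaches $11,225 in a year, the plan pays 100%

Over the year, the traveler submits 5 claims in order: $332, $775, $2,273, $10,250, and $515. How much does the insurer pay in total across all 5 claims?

$7,167

Bill 1, $332: fully absorbed by the deductible. Traveler owes $332 (running OOP $332). Insurer: $332 − $332 = $0.
Bill 2, $775: entire amount goes to the deductible. Cost to traveler: $775. OOP to date $1,107. Insurer: $775 − $775 = $0.
Bill 3, $2,273: $1,093 to deductible, leaving $1,180; 40% of $1,180 = $472. Cost to traveler: $1,565. OOP to date $2,672. Plan pays $2,273 − $1,565 = $708.
Bill 4, $10,250: 40% coinsurance on $10,250 = $4,100. Traveler owes $4,100 (running OOP $6,772). Insurer: $10,250 − $4,100 = $6,150.
Bill 5, $515: 40% coinsurance on $515 = $206. Cost to traveler: $206. OOP to date $6,978. Plan pays $515 − $206 = $309.
Insurer total = bills − traveler's total = $14,145 − $6,978 = $7,167.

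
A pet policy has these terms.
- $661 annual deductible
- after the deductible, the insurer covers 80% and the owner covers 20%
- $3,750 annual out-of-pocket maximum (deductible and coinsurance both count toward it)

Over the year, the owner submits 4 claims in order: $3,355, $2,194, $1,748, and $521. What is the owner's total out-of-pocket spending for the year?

$2,092.40

Bill 1, $3,355: deductible takes $661, $2,694 remains; owner's 20% is $538.80. Owner owes $1,199.80 (running OOP $1,199.80).
Bill 2, $2,194: deductible met; 20% of $2,194 = $438.80. Cost to owner: $438.80. OOP to date $1,638.60.
Bill 3, $1,748: deductible met; 20% of $1,748 = $349.60. Cost to owner: $349.60. OOP to date $1,988.20.
Bill 4, $521: deductible already satisfied, so owner's share is 20% × $521 = $104.20. Cost to owner: $104.20. OOP to date $2,092.40.
Summing the owner's payments: $1,199.80 + $438.80 + $349.60 + $104.20 = $2,092.40.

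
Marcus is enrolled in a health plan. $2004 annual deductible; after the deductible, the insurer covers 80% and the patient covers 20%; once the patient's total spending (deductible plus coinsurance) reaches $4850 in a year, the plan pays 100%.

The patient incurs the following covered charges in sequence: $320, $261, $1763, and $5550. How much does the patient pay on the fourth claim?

$1110

#1 ($320): fully absorbed by the deductible. Patient pays $320; OOP now $320.
#2 ($261): fully absorbed by the deductible. Cost to patient: $261. OOP to date $581.
#3 ($1763): deductible takes $1423, $340 remains; 20% of $340 = $68. Patient pays $1491; OOP now $2072.
#4 ($5550): deductible met; 20% of $5550 = $1110. Cost to patient: $1110. OOP to date $3182.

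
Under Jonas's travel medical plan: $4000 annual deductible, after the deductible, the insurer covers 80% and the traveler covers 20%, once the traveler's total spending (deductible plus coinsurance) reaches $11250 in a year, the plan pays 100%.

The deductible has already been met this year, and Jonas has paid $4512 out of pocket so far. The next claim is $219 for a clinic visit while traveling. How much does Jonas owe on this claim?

$43.80

With the deductible met, the entire $219 is subject to coinsurance.
Traveler's 20% share of $219 is $43.80.
Year-to-date out-of-pocket becomes $4512 + $43.80 = $4555.80, still under the $11250 maximum, so no cap applies.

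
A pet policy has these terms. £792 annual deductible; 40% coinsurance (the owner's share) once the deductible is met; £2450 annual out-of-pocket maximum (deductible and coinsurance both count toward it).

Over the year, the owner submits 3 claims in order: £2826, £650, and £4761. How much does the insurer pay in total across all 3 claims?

Bill 1, £2826: £792 to deductible, leaving £2034; coinsurance £2034 × 40% = £813.60. Owner owes £1605.60 (running OOP £1605.60). Plan pays £2826 − £1605.60 = £1220.40.
Bill 2, £650: 40% coinsurance on £650 = £260. Owner pays £260; OOP now £1865.60. Insurer: £650 − £260 = £390.
Bill 3, £4761: 40% coinsurance on £4761 = £1904.40. That would push OOP to £3770, over the £2450 cap, so owner pays £2450 − £1865.60 = £584.40. Insurer: £4761 − £584.40 = £4176.60.
Insurer total: £1220.40 + £390 + £4176.60 = £5787.

£5787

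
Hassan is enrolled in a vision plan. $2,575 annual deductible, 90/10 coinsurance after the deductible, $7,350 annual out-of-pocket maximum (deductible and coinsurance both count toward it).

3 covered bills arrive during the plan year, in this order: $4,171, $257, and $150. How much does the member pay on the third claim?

Claim 1 — $4,171: $2,575 to deductible, leaving $1,596; 10% of $1,596 = $159.60. Member pays $2,734.60; OOP now $2,734.60.
Claim 2 — $257: deductible met; 10% of $257 = $25.70. Member owes $25.70 (running OOP $2,760.30).
Claim 3 — $150: 10% coinsurance on $150 = $15. Member owes $15 (running OOP $2,775.30).

$15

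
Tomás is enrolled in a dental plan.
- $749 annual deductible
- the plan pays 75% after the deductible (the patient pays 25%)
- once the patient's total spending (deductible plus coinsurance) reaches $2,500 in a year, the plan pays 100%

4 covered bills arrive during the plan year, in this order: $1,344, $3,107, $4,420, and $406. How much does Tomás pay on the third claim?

$825.50

#1 ($1,344): $749 finishes the deductible; $595 goes to coinsurance; 25% of $595 = $148.75. Cost to patient: $897.75. OOP to date $897.75.
#2 ($3,107): deductible already satisfied, so patient's share is 25% × $3,107 = $776.75. Cost to patient: $776.75. OOP to date $1,674.50.
#3 ($4,420): deductible met; 25% of $4,420 = $1,105. Adding that to $1,674.50 gives $2,779.50, past the $2,500 cap; patient pays only $2,500 − $1,674.50 = $825.50.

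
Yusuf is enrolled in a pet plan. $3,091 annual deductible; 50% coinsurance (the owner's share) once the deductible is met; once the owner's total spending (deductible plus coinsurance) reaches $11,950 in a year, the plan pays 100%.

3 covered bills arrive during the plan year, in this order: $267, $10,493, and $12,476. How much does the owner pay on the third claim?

$5,024.50

Claim 1 ($267): entire amount goes to the deductible. Owner pays $267; OOP now $267.
Claim 2 ($10,493): $2,824 finishes the deductible; $7,669 goes to coinsurance; 50% of $7,669 = $3,834.50. Cost to owner: $6,658.50. OOP to date $6,925.50.
Claim 3 ($12,476): 50% coinsurance on $12,476 = $6,238. That would push OOP to $13,163.50, over the $11,950 cap, so owner pays $11,950 − $6,925.50 = $5,024.50.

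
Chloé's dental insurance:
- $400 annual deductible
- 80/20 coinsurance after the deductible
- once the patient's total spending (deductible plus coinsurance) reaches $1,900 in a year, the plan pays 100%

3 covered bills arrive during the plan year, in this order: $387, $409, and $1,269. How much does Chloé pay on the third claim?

Claim 1 ($387): all of it applies to the deductible. Patient owes $387 (running OOP $387).
Claim 2 ($409): $13 finishes the deductible; $396 goes to coinsurance; 20% of $396 = $79.20. Cost to patient: $92.20. OOP to date $479.20.
Claim 3 ($1,269): deductible met; 20% of $1,269 = $253.80. Cost to patient: $253.80. OOP to date $733.

$253.80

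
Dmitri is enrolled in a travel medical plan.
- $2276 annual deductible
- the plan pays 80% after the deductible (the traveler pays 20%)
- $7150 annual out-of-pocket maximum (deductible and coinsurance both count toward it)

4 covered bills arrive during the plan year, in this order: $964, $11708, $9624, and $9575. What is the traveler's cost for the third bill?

Claim 1 ($964): fully absorbed by the deductible. Traveler owes $964 (running OOP $964).
Claim 2 ($11708): $1312 to deductible, leaving $10396; traveler's 20% is $2079.20. Traveler owes $3391.20 (running OOP $4355.20).
Claim 3 ($9624): deductible met; 20% of $9624 = $1924.80. Traveler pays $1924.80; OOP now $6280.

$1924.80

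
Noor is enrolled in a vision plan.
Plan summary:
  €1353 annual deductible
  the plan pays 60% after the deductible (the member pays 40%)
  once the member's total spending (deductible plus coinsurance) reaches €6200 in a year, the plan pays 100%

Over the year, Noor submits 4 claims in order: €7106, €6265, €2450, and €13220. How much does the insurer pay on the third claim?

Bill 1, €7106: €1353 to deductible, leaving €5753; 40% of €5753 = €2301.20. Member owes €3654.20 (running OOP €3654.20). Insurer: €7106 − €3654.20 = €3451.80.
Bill 2, €6265: deductible already satisfied, so member's share is 40% × €6265 = €2506. Cost to member: €2506. OOP to date €6160.20. Insurer: €6265 − €2506 = €3759.
Bill 3, €2450: deductible already satisfied, so member's share is 40% × €2450 = €980. Adding that to €6160.20 gives €7140.20, past the €6200 cap; member pays only €6200 − €6160.20 = €39.80. Plan pays €2450 − €39.80 = €2410.20.

€2410.20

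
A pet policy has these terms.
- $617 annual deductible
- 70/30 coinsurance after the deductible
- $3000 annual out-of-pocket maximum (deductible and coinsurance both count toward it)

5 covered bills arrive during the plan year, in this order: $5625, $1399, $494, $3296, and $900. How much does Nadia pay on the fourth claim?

Bill 1, $5625: $617 finishes the deductible; $5008 goes to coinsurance; 30% of $5008 = $1502.40. Cost to owner: $2119.40. OOP to date $2119.40.
Bill 2, $1399: deductible already satisfied, so owner's share is 30% × $1399 = $419.70. Owner owes $419.70 (running OOP $2539.10).
Bill 3, $494: 30% coinsurance on $494 = $148.20. Cost to owner: $148.20. OOP to date $2687.30.
Bill 4, $3296: deductible met; 30% of $3296 = $988.80. OOP would hit $3676.10 > $3000, so the cap limits the owner to $3000 − $2687.30 = $312.70.

$312.70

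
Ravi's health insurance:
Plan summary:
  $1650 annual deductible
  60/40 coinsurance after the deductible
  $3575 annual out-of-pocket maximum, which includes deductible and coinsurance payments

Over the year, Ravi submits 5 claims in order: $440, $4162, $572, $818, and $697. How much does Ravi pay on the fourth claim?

Bill 1, $440: fully absorbed by the deductible. Patient pays $440; OOP now $440.
Bill 2, $4162: deductible takes $1210, $2952 remains; coinsurance $2952 × 40% = $1180.80. Cost to patient: $2390.80. OOP to date $2830.80.
Bill 3, $572: deductible already satisfied, so patient's share is 40% × $572 = $228.80. Patient owes $228.80 (running OOP $3059.60).
Bill 4, $818: deductible already satisfied, so patient's share is 40% × $818 = $327.20. Patient owes $327.20 (running OOP $3386.80).

$327.20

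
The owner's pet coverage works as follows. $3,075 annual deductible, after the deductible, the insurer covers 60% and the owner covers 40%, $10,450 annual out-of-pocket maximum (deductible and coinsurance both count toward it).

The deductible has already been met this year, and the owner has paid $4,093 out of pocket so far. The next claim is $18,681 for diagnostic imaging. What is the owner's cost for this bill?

$6,357

The deductible is already satisfied, so the full bill goes to coinsurance.
40% of $18,681 = $7,472.40 falls to the owner.
Year-to-date out-of-pocket would reach $4,093 + $7,472.40 = $11,565.40, above the $10,450 maximum, so the owner pays only $10,450 − $4,093 = $6,357.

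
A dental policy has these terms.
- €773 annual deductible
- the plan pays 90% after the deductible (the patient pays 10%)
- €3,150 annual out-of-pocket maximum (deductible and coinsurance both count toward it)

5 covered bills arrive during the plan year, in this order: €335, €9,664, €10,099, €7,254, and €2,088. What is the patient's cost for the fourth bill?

#1 (€335): entire amount goes to the deductible. Patient pays €335; OOP now €335.
#2 (€9,664): deductible takes €438, €9,226 remains; patient's 10% is €922.60. Cost to patient: €1,360.60. OOP to date €1,695.60.
#3 (€10,099): deductible met; 10% of €10,099 = €1,009.90. Patient owes €1,009.90 (running OOP €2,705.50).
#4 (€7,254): 10% coinsurance on €7,254 = €725.40. That would push OOP to €3,430.90, over the €3,150 cap, so patient pays €3,150 − €2,705.50 = €444.50.

€444.50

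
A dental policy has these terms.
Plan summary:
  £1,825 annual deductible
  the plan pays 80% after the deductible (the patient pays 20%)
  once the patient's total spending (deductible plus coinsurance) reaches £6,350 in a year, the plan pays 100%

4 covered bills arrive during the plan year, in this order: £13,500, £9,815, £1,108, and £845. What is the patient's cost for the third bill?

Claim 1 — £13,500: £1,825 finishes the deductible; £11,675 goes to coinsurance; 20% of £11,675 = £2,335. Patient pays £4,160; OOP now £4,160.
Claim 2 — £9,815: deductible met; 20% of £9,815 = £1,963. Cost to patient: £1,963. OOP to date £6,123.
Claim 3 — £1,108: deductible met; 20% of £1,108 = £221.60. Patient owes £221.60 (running OOP £6,344.60).

£221.60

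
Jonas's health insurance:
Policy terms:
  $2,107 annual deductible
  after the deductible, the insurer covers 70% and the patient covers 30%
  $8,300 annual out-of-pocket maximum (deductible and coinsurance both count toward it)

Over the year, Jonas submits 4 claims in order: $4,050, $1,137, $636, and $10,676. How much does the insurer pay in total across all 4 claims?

$10,074.40

Claim 1 — $4,050: $2,107 to deductible, leaving $1,943; coinsurance $1,943 × 30% = $582.90. Patient pays $2,689.90; OOP now $2,689.90. Plan pays $4,050 − $2,689.90 = $1,360.10.
Claim 2 — $1,137: deductible met; 30% of $1,137 = $341.10. Patient owes $341.10 (running OOP $3,031). Insurer: $1,137 − $341.10 = $795.90.
Claim 3 — $636: 30% coinsurance on $636 = $190.80. Cost to patient: $190.80. OOP to date $3,221.80. Insurer: $636 − $190.80 = $445.20.
Claim 4 — $10,676: deductible already satisfied, so patient's share is 30% × $10,676 = $3,202.80. Patient pays $3,202.80; OOP now $6,424.60. Insurer: $10,676 − $3,202.80 = $7,473.20.
Insurer total: $1,360.10 + $795.90 + $445.20 + $7,473.20 = $10,074.40.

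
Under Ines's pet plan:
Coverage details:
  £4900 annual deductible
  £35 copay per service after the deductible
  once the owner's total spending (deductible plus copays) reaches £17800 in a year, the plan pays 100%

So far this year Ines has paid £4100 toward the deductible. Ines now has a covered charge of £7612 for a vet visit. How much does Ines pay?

£835

Remaining deductible: £4900 − £4100 = £800.
After the £800 deductible portion, £7612 − £800 = £6812 is subject to the copay.
Copay on this service: £35.
So the owner owes £800 + £35 = £835 before any cap.
Cumulative spending £4100 + £835 = £4935 stays under the £17800 maximum.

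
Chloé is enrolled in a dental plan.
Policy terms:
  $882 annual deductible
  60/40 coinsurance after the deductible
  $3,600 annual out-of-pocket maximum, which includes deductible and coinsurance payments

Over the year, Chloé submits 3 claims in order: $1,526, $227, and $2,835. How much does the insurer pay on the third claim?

Claim 1 — $1,526: deductible takes $882, $644 remains; 40% of $644 = $257.60. Patient owes $1,139.60 (running OOP $1,139.60). Insurer: $1,526 − $1,139.60 = $386.40.
Claim 2 — $227: deductible met; 40% of $227 = $90.80. Patient owes $90.80 (running OOP $1,230.40). Plan pays $227 − $90.80 = $136.20.
Claim 3 — $2,835: deductible already satisfied, so patient's share is 40% × $2,835 = $1,134. Cost to patient: $1,134. OOP to date $2,364.40. Insurer: $2,835 − $1,134 = $1,701.

$1,701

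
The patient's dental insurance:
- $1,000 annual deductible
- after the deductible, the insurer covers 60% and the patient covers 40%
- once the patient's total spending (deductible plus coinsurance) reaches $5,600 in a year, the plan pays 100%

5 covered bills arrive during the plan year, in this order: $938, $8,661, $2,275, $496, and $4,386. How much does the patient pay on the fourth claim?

$198.40

#1 ($938): entire amount goes to the deductible. Cost to patient: $938. OOP to date $938.
#2 ($8,661): deductible takes $62, $8,599 remains; coinsurance $8,599 × 40% = $3,439.60. Patient pays $3,501.60; OOP now $4,439.60.
#3 ($2,275): deductible already satisfied, so patient's share is 40% × $2,275 = $910. Patient owes $910 (running OOP $5,349.60).
#4 ($496): 40% coinsurance on $496 = $198.40. Patient owes $198.40 (running OOP $5,548).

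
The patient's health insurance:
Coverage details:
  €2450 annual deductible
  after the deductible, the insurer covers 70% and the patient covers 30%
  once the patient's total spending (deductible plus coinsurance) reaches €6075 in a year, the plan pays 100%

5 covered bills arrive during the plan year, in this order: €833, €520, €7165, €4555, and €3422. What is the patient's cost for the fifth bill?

€438.10

Claim 1 — €833: entire amount goes to the deductible. Patient owes €833 (running OOP €833).
Claim 2 — €520: fully absorbed by the deductible. Cost to patient: €520. OOP to date €1353.
Claim 3 — €7165: €1097 to deductible, leaving €6068; coinsurance €6068 × 30% = €1820.40. Patient owes €2917.40 (running OOP €4270.40).
Claim 4 — €4555: deductible already satisfied, so patient's share is 30% × €4555 = €1366.50. Patient pays €1366.50; OOP now €5636.90.
Claim 5 — €3422: 30% coinsurance on €3422 = €1026.60. That would push OOP to €6663.50, over the €6075 cap, so patient pays €6075 − €5636.90 = €438.10.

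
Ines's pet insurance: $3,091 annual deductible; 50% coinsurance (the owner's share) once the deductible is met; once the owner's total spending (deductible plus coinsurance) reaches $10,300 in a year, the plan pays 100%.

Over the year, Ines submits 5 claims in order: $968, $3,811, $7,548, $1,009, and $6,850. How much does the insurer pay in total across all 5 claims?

Bill 1, $968: entire amount goes to the deductible. Owner pays $968; OOP now $968. Plan pays $968 − $968 = $0.
Bill 2, $3,811: deductible takes $2,123, $1,688 remains; coinsurance $1,688 × 50% = $844. Cost to owner: $2,967. OOP to date $3,935. Plan pays $3,811 − $2,967 = $844.
Bill 3, $7,548: 50% coinsurance on $7,548 = $3,774. Owner owes $3,774 (running OOP $7,709). Insurer: $7,548 − $3,774 = $3,774.
Bill 4, $1,009: deductible already satisfied, so owner's share is 50% × $1,009 = $504.50. Cost to owner: $504.50. OOP to date $8,213.50. Insurer: $1,009 − $504.50 = $504.50.
Bill 5, $6,850: deductible met; 50% of $6,850 = $3,425. Adding that to $8,213.50 gives $11,638.50, past the $10,300 cap; owner pays only $10,300 − $8,213.50 = $2,086.50. Plan pays $6,850 − $2,086.50 = $4,763.50.
Insurer total: $0 + $844 + $3,774 + $504.50 + $4,763.50 = $9,886.

$9,886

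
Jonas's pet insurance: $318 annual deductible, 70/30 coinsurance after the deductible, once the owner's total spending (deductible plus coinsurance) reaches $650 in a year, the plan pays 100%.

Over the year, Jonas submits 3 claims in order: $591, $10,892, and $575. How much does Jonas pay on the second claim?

$250.10

Claim 1 ($591): $318 to deductible, leaving $273; coinsurance $273 × 30% = $81.90. Cost to owner: $399.90. OOP to date $399.90.
Claim 2 ($10,892): deductible met; 30% of $10,892 = $3,267.60. Adding that to $399.90 gives $3,667.50, past the $650 cap; owner pays only $650 − $399.90 = $250.10.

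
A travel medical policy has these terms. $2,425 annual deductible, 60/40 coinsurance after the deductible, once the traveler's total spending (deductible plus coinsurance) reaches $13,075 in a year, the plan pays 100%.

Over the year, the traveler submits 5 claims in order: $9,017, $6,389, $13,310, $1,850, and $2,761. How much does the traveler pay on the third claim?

Bill 1, $9,017: $2,425 to deductible, leaving $6,592; coinsurance $6,592 × 40% = $2,636.80. Traveler owes $5,061.80 (running OOP $5,061.80).
Bill 2, $6,389: deductible met; 40% of $6,389 = $2,555.60. Traveler pays $2,555.60; OOP now $7,617.40.
Bill 3, $13,310: deductible already satisfied, so traveler's share is 40% × $13,310 = $5,324. Traveler owes $5,324 (running OOP $12,941.40).

$5,324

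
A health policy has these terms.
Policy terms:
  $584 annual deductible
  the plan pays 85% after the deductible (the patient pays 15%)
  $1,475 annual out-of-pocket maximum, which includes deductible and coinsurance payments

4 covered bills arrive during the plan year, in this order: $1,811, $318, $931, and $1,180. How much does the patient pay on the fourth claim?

$177

Claim 1 — $1,811: deductible takes $584, $1,227 remains; 15% of $1,227 = $184.05. Cost to patient: $768.05. OOP to date $768.05.
Claim 2 — $318: deductible met; 15% of $318 = $47.70. Patient owes $47.70 (running OOP $815.75).
Claim 3 — $931: 15% coinsurance on $931 = $139.65. Patient owes $139.65 (running OOP $955.40).
Claim 4 — $1,180: 15% coinsurance on $1,180 = $177. Patient pays $177; OOP now $1,132.40.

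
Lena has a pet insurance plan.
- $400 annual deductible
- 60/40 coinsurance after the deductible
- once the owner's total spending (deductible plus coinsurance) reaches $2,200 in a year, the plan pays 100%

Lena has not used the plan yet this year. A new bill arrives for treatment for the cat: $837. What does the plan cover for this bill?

Deductible not yet touched, so the first $400 of the bill goes to the deductible.
The remaining $437 (= $837 − $400) moves to coinsurance.
Owner's 40% share of $437 is $174.80.
Owner responsibility before any cap: $400 + $174.80 = $574.80.
Cumulative spending $0 + $574.80 = $574.80 stays under the $2,200 maximum.
The insurer covers the remainder: $837 − $574.80 = $262.20.

$262.20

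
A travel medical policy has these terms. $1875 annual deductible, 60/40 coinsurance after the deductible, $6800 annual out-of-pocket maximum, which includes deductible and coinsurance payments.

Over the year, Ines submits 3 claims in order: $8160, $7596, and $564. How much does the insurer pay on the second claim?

Claim 1 ($8160): $1875 to deductible, leaving $6285; traveler's 40% is $2514. Cost to traveler: $4389. OOP to date $4389. Plan pays $8160 − $4389 = $3771.
Claim 2 ($7596): deductible already satisfied, so traveler's share is 40% × $7596 = $3038.40. Adding that to $4389 gives $7427.40, past the $6800 cap; traveler pays only $6800 − $4389 = $2411. Plan pays $7596 − $2411 = $5185.

$5185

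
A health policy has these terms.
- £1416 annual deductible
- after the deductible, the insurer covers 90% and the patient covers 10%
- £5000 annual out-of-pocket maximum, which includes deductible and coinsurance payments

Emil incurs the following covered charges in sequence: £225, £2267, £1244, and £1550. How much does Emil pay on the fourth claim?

Bill 1, £225: fully absorbed by the deductible. Cost to patient: £225. OOP to date £225.
Bill 2, £2267: £1191 finishes the deductible; £1076 goes to coinsurance; patient's 10% is £107.60. Patient pays £1298.60; OOP now £1523.60.
Bill 3, £1244: deductible met; 10% of £1244 = £124.40. Patient owes £124.40 (running OOP £1648).
Bill 4, £1550: deductible met; 10% of £1550 = £155. Patient pays £155; OOP now £1803.

£155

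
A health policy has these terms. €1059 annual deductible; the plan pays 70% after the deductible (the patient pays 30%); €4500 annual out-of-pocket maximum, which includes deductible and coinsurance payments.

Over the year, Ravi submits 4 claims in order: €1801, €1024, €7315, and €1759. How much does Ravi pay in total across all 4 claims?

Claim 1 (€1801): deductible takes €1059, €742 remains; 30% of €742 = €222.60. Cost to patient: €1281.60. OOP to date €1281.60.
Claim 2 (€1024): deductible met; 30% of €1024 = €307.20. Cost to patient: €307.20. OOP to date €1588.80.
Claim 3 (€7315): 30% coinsurance on €7315 = €2194.50. Patient owes €2194.50 (running OOP €3783.30).
Claim 4 (€1759): deductible met; 30% of €1759 = €527.70. Patient pays €527.70; OOP now €4311.
Summing the patient's payments: €1281.60 + €307.20 + €2194.50 + €527.70 = €4311.

€4311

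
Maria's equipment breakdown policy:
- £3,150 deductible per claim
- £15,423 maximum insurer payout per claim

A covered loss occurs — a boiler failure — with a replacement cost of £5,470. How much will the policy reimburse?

£2,320

After the deductible, £5,470 − £3,150 = £2,320 remains.
£2,320 is within the £15,423 limit, so the insurer pays £2,320.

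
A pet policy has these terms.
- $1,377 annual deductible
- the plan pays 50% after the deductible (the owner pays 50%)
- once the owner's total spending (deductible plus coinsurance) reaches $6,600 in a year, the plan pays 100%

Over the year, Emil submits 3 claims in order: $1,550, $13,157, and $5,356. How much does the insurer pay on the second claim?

Claim 1 — $1,550: $1,377 to deductible, leaving $173; owner's 50% is $86.50. Cost to owner: $1,463.50. OOP to date $1,463.50. Plan pays $1,550 − $1,463.50 = $86.50.
Claim 2 — $13,157: deductible already satisfied, so owner's share is 50% × $13,157 = $6,578.50. OOP would hit $8,042 > $6,600, so the cap limits the owner to $6,600 − $1,463.50 = $5,136.50. Plan pays $13,157 − $5,136.50 = $8,020.50.

$8,020.50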